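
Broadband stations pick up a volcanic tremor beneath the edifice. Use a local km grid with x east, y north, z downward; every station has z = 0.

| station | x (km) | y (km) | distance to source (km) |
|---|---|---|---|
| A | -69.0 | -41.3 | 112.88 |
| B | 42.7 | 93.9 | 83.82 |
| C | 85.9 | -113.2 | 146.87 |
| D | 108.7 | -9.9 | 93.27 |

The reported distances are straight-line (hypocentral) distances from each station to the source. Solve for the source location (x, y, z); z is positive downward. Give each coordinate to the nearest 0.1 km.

x ≈ 23.7 km, y ≈ 17.0 km, depth ≈ 27.4 km

Each station gives a sphere (x−x_i)² + (y−y_i)² + z² = d_i² (stations at z=0).
Subtracting the A sphere from B and C: z² cancels, leaving linear equations in x and y:
223.4 x + 270.4 y = 9889.91
309.8 x − 143.8 y = 4897.46
Solving: x ≈ 23.698, y ≈ 16.996 km (keep extra digits for the depth step; rounded: 23.7, 17.0).
Then from the A sphere: z² = 112.88² − (x + 69.0)² − (y + 41.3)² with x = 23.698, y = 16.996, so z ≈ 27.396 ≈ 27.4 km.
Check against D (with the unrounded solution): distance 93.27 ≈ 93.27 km. ✓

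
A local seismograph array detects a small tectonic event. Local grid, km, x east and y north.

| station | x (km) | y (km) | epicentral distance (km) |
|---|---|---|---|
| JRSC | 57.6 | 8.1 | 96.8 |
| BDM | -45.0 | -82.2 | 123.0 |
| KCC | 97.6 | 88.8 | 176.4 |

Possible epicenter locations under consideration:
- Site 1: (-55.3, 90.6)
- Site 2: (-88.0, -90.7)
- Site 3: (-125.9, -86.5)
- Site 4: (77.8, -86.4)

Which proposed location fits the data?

For each candidate, compare |candidate − station| to the reported distance:
Site 1: residuals JRSC 43.0, BDM 50.1, KCC 23.5 → max 50.1 km
Site 2: residuals JRSC 79.2, BDM 79.2, KCC 81.8 → max 81.8 km
Site 3: residuals JRSC 109.6, BDM 42.0, KCC 107.6 → max 109.6 km
Site 4: residuals JRSC 0.2, BDM 0.1, KCC 0.1 → max 0.2 km
Only Site 4 has all residuals ≈ 0.

Site 4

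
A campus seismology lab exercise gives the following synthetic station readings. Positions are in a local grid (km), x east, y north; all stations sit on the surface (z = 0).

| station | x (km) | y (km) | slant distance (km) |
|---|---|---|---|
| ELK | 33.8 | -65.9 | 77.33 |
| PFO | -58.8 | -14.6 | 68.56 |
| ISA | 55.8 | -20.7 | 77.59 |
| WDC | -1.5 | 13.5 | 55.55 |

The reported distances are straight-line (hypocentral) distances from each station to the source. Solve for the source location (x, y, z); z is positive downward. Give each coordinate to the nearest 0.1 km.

x ≈ -7.3 km, y ≈ -18.4 km, depth ≈ 45.1 km

Each station gives a sphere (x−x_i)² + (y−y_i)² + z² = d_i² (stations at z=0).
Subtracting the ELK sphere from PFO and ISA: z² cancels, leaving linear equations in x and y:
-185.2 x + 102.6 y = -535.19
44.0 x + 90.4 y = -1983.40
Solving: x ≈ -7.297, y ≈ -18.388 km (keep extra digits for the depth step; rounded: -7.3, -18.4).
Then from the ELK sphere: z² = 77.33² − (x − 33.8)² − (y + 65.9)² with x = -7.297, y = -18.388, so z ≈ 45.095 ≈ 45.1 km.
Check against WDC (with the unrounded solution): distance 55.53 ≈ 55.55 km. ✓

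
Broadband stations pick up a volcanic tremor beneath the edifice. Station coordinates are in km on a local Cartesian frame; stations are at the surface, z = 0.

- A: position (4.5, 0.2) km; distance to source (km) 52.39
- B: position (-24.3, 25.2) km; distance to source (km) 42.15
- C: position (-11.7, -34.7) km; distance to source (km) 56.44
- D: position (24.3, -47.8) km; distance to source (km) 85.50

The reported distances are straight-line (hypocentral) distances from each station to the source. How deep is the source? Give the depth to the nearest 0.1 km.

z ≈ 34.6 km

Each station gives a sphere (x−x_i)² + (y−y_i)² + z² = d_i² (stations at z=0).
Subtracting the A sphere from B and C: z² cancels, leaving linear equations in x and y:
-57.6 x + 50.0 y = 2173.33
-32.4 x − 69.8 y = 879.93
Solving: x ≈ -34.695, y ≈ 3.498 km (keep extra digits for the depth step; rounded: -34.7, 3.5).
Then from the A sphere: z² = 52.39² − (x − 4.5)² − (y − 0.2)² with x = -34.695, y = 3.498, so z ≈ 34.606 ≈ 34.6 km.
Check against D (with the unrounded solution): distance 85.50 ≈ 85.50 km. ✓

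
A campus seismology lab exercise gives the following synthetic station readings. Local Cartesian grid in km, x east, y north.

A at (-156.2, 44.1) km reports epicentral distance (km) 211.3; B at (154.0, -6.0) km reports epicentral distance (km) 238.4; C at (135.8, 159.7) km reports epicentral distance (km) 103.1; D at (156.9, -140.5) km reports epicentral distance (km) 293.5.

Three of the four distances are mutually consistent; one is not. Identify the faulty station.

B

Solve using three stations at a time. Using A, C, D (subtract circle equations pairwise → linear system) gives (x, y) ≈ (37.8, 127.7).
Distances from that point to each station vs reported:
  A: calculated 211.3 vs reported 211.3 → residual 0.0 km
  B: calculated 177.2 vs reported 238.4 → residual 61.2 km
  C: calculated 103.1 vs reported 103.1 → residual 0.0 km
  D: calculated 293.5 vs reported 293.5 → residual 0.0 km
A, C, D are mutually consistent (residuals ≈ 0); B is off by 61.2 km.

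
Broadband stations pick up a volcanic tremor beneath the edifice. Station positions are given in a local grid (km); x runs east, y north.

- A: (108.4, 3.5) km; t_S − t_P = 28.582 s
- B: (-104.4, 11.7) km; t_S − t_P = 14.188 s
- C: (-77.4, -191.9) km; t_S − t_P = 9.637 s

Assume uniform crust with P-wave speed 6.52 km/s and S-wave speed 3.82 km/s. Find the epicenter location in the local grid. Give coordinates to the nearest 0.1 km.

Distance from S−P lag: d = Δt · v_P v_S / (v_P − v_S) = Δt · (6.52·3.82)/(6.52−3.82) ≈ 9.2246·Δt.
So d_A = 263.66, d_B = 130.88, d_C = 88.90 km.
Circle about each station: (x − 108.4)² + (y − 3.5)² = 263.66²; (x + 104.4)² + (y − 11.7)² = 130.88²; (x + 77.4)² + (y + 191.9)² = 88.90².
Subtracting pairs of circle equations eliminates x²+y² and gives linear equations (the radical axes):
-425.6 x + 16.4 y = 51660.46
-371.6 x − 390.8 y = 92666.95
Solving the 2×2 system: x ≈ -125.9, y ≈ -117.4 km.
Check against A (with the unrounded x, y): √((x − 108.4)²+(y − 3.5)²) = 263.66 ≈ 263.66 km. ✓

x ≈ -125.9 km, y ≈ -117.4 km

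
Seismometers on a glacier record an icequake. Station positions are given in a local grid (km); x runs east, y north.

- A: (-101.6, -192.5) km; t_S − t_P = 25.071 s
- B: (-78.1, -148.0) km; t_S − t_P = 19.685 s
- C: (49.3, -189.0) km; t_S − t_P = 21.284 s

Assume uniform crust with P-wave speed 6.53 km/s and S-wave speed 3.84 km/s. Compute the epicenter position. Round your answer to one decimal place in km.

Distance from S−P lag: d = Δt · v_P v_S / (v_P − v_S) = Δt · (6.53·3.84)/(6.53−3.84) ≈ 9.3216·Δt.
So d_A = 233.70, d_B = 183.50, d_C = 198.40 km.
Circle about each station: (x + 101.6)² + (y + 192.5)² = 233.70²; (x + 78.1)² + (y + 148.0)² = 183.50²; (x − 49.3)² + (y + 189.0)² = 198.40².
Subtracting the A equation from the B and C equations removes the quadratic terms:
47.0 x + 89.0 y = 1568.24
301.8 x + 7.0 y = 6025.81
Solving the 2×2 system: x ≈ 19.8, y ≈ 7.2 km.
Check against A (with the unrounded x, y): √((x + 101.6)²+(y + 192.5)²) = 233.67 ≈ 233.70 km. ✓

(19.8, 7.2)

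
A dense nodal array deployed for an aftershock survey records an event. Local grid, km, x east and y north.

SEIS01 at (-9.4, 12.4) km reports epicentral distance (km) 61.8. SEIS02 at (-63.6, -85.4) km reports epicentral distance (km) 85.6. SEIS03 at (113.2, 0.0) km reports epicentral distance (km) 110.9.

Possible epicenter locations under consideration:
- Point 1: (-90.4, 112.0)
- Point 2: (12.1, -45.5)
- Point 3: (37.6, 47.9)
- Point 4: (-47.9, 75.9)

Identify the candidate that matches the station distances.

Point 2

For each candidate, compare |candidate − station| to the reported distance:
Point 1: residuals SEIS01 66.6, SEIS02 113.6, SEIS03 121.5 → max 121.5 km
Point 2: residuals SEIS01 0.0, SEIS02 0.0, SEIS03 0.0 → max 0.0 km
Point 3: residuals SEIS01 2.9, SEIS02 81.8, SEIS03 21.4 → max 81.8 km
Point 4: residuals SEIS01 12.5, SEIS02 76.5, SEIS03 67.2 → max 76.5 km
Only Point 2 has all residuals ≈ 0.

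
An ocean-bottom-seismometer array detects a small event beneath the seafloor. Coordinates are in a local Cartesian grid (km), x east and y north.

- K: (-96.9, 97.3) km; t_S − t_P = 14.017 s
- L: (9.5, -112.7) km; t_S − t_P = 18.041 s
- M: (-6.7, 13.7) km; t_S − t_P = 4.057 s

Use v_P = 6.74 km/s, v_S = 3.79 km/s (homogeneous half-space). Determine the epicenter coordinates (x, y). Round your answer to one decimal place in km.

x ≈ 11.9 km, y ≈ 43.5 km

Distance from S−P lag: d = Δt · v_P v_S / (v_P − v_S) = Δt · (6.74·3.79)/(6.74−3.79) ≈ 8.6592·Δt.
So d_K = 121.38, d_L = 156.22, d_M = 35.13 km.
Circle about each station: (x + 96.9)² + (y − 97.3)² = 121.38²; (x − 9.5)² + (y + 112.7)² = 156.22²; (x + 6.7)² + (y − 13.7)² = 35.13².
Subtracting the K equation from the L and M equations removes the quadratic terms:
212.8 x − 420.0 y = -15736.94
180.4 x − 167.2 y = -5125.33
Solving the 2×2 system: x ≈ 11.9, y ≈ 43.5 km.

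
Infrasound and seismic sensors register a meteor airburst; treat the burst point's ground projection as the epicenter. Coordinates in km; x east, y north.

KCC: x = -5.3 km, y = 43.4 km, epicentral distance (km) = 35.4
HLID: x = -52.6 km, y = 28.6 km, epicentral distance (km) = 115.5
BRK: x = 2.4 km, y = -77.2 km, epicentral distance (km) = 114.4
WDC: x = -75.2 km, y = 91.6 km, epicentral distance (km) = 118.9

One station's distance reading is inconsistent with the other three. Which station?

Solve using three stations at a time. Using KCC, BRK, WDC (subtract circle equations pairwise → linear system) gives (x, y) ≈ (28.9, 34.1).
Distances from that point to each station vs reported:
  KCC: calculated 35.4 vs reported 35.4 → residual 0.0 km
  HLID: calculated 81.7 vs reported 115.5 → residual 33.8 km
  BRK: calculated 114.4 vs reported 114.4 → residual 0.0 km
  WDC: calculated 118.9 vs reported 118.9 → residual 0.0 km
KCC, BRK, WDC are mutually consistent (residuals ≈ 0); HLID is off by 33.8 km.

HLID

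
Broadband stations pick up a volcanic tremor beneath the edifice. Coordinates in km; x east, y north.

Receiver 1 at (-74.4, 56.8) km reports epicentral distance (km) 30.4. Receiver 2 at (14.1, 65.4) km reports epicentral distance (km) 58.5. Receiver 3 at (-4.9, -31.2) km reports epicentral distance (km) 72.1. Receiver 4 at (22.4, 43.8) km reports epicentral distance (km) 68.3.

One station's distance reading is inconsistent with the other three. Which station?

Solve using three stations at a time. Using Receiver 1, Receiver 2, Receiver 4 (subtract circle equations pairwise → linear system) gives (x, y) ≈ (-44.1, 59.4).
Distances from that point to each station vs reported:
  Receiver 1: calculated 30.4 vs reported 30.4 → residual 0.0 km
  Receiver 2: calculated 58.5 vs reported 58.5 → residual 0.0 km
  Receiver 3: calculated 98.7 vs reported 72.1 → residual 26.6 km
  Receiver 4: calculated 68.3 vs reported 68.3 → residual 0.0 km
Receiver 1, Receiver 2, Receiver 4 are mutually consistent (residuals ≈ 0); Receiver 3 is off by 26.6 km.

Receiver 3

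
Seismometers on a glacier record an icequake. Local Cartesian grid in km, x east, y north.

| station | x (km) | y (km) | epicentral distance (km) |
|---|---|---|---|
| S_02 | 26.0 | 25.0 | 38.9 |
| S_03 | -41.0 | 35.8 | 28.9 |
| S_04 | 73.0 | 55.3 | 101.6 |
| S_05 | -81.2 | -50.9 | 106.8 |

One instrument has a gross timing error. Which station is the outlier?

S_04

Solve using three stations at a time. Using S_02, S_03, S_05 (subtract circle equations pairwise → linear system) gives (x, y) ≈ (-12.5, 30.9).
Distances from that point to each station vs reported:
  S_02: calculated 38.9 vs reported 38.9 → residual 0.0 km
  S_03: calculated 28.9 vs reported 28.9 → residual 0.0 km
  S_04: calculated 88.9 vs reported 101.6 → residual 12.7 km
  S_05: calculated 106.8 vs reported 106.8 → residual 0.0 km
S_02, S_03, S_05 are mutually consistent (residuals ≈ 0); S_04 is off by 12.7 km.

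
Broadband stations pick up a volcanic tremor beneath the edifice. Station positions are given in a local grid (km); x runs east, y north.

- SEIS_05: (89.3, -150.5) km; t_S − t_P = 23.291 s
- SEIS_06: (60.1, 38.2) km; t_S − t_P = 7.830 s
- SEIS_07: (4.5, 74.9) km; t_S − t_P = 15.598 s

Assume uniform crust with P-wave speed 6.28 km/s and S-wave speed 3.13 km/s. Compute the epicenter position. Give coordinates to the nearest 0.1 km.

52.1 km east, -10.0 km north

Distance from S−P lag: d = Δt · v_P v_S / (v_P − v_S) = Δt · (6.28·3.13)/(6.28−3.13) ≈ 6.2401·Δt.
So d_SEIS_05 = 145.34, d_SEIS_06 = 48.86, d_SEIS_07 = 97.33 km.
Circle about each station: (x − 89.3)² + (y + 150.5)² = 145.34²; (x − 60.1)² + (y − 38.2)² = 48.86²; (x − 4.5)² + (y − 74.9)² = 97.33².
Subtracting the SEIS_05 equation from the SEIS_06 and SEIS_07 equations removes the quadratic terms:
-58.4 x + 377.4 y = -6817.07
-169.6 x + 450.8 y = -13343.89
Solving the 2×2 system: x ≈ 52.1, y ≈ -10.0 km.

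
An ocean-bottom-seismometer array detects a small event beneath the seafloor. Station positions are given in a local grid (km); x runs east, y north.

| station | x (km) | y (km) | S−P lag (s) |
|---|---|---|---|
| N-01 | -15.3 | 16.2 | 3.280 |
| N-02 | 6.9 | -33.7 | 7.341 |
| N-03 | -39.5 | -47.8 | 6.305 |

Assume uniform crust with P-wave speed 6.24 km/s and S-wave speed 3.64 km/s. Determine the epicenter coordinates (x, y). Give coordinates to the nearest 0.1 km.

x ≈ -42.5 km, y ≈ 7.2 km

Distance from S−P lag: d = Δt · v_P v_S / (v_P − v_S) = Δt · (6.24·3.64)/(6.24−3.64) ≈ 8.7360·Δt.
So d_N-01 = 28.65, d_N-02 = 64.13, d_N-03 = 55.08 km.
Circle about each station: (x + 15.3)² + (y − 16.2)² = 28.65²; (x − 6.9)² + (y + 33.7)² = 64.13²; (x + 39.5)² + (y + 47.8)² = 55.08².
Subtracting the N-01 equation from the N-02 and N-03 equations removes the quadratic terms:
44.4 x − 99.8 y = -2605.06
-48.4 x − 128.0 y = 1135.58
Solving the 2×2 system: x ≈ -42.5, y ≈ 7.2 km.
Check against N-01 (with the unrounded x, y): √((x + 15.3)²+(y − 16.2)²) = 28.65 ≈ 28.65 km. ✓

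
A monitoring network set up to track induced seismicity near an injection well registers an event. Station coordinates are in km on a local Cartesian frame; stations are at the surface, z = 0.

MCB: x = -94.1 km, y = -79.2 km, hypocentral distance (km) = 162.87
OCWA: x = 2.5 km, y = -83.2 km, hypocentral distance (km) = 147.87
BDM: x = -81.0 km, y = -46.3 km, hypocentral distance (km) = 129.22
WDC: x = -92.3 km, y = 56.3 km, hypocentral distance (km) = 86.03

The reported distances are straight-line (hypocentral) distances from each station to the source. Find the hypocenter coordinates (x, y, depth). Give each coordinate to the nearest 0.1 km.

Each station gives a sphere (x−x_i)² + (y−y_i)² + z² = d_i² (stations at z=0).
Subtracting the MCB sphere from OCWA and BDM: z² cancels, leaving linear equations in x and y:
193.2 x − 8.0 y = -3537.86
26.2 x + 65.8 y = 3406.07
Solving: x ≈ -15.906, y ≈ 58.097 km (keep extra digits for the depth step; rounded: -15.9, 58.1).
Then from the MCB sphere: z² = 162.87² − (x + 94.1)² − (y + 79.2)² with x = -15.906, y = 58.097, so z ≈ 39.520 ≈ 39.5 km.
Check against WDC (with the unrounded solution): distance 86.03 ≈ 86.03 km. ✓

(-15.9, 58.1, 39.5)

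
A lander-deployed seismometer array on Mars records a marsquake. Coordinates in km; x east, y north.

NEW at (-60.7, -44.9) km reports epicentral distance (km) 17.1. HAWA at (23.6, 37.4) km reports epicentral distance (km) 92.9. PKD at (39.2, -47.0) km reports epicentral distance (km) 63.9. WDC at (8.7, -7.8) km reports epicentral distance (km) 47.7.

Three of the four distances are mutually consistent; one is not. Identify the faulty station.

Solve using three stations at a time. Using HAWA, PKD, WDC (subtract circle equations pairwise → linear system) gives (x, y) ≈ (-24.6, -42.1).
Distances from that point to each station vs reported:
  NEW: calculated 36.3 vs reported 17.1 → residual 19.2 km
  HAWA: calculated 92.9 vs reported 92.9 → residual 0.0 km
  PKD: calculated 63.9 vs reported 63.9 → residual 0.0 km
  WDC: calculated 47.8 vs reported 47.7 → residual 0.1 km
HAWA, PKD, WDC are mutually consistent (residuals ≈ 0); NEW is off by 19.2 km.

NEW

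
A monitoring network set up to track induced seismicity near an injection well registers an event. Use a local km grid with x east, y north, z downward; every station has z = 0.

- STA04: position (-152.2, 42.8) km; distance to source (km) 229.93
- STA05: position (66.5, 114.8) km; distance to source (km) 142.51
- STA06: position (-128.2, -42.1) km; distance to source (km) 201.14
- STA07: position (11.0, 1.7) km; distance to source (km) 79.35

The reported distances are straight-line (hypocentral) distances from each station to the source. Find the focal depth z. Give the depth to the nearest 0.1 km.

depth ≈ 57.8 km

Each station gives a sphere (x−x_i)² + (y−y_i)² + z² = d_i² (stations at z=0).
Subtracting the STA04 sphere from STA05 and STA06: z² cancels, leaving linear equations in x and y:
437.4 x + 144.0 y = 25163.31
48.0 x − 169.8 y = 5621.48
Solving: x ≈ 62.602, y ≈ -15.410 km (keep extra digits for the depth step; rounded: 62.6, -15.4).
Then from the STA04 sphere: z² = 229.93² − (x + 152.2)² − (y − 42.8)² with x = 62.602, y = -15.410, so z ≈ 57.788 ≈ 57.8 km.
Check against STA07 (with the unrounded solution): distance 79.34 ≈ 79.35 km. ✓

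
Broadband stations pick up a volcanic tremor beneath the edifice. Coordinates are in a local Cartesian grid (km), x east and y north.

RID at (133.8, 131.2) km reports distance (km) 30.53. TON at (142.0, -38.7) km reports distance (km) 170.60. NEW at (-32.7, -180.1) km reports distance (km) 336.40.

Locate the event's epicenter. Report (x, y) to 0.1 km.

Circle about each station: (x − 133.8)² + (y − 131.2)² = 30.53²; (x − 142.0)² + (y + 38.7)² = 170.60²; (x + 32.7)² + (y + 180.1)² = 336.40².
Subtracting the RID equation from the TON and NEW equations removes the quadratic terms:
16.4 x − 339.8 y = -41626.47
-333.0 x − 622.6 y = -113843.46
Solving the 2×2 system: x ≈ 103.5, y ≈ 127.5 km.

103.5 km east, 127.5 km north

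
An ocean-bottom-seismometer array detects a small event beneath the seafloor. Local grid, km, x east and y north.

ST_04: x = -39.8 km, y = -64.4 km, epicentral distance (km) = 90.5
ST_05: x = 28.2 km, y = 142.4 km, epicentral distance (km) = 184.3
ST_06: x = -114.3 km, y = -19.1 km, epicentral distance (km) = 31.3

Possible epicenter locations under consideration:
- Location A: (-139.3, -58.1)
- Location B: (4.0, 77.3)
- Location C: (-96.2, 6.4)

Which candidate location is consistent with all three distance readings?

Location C

For each candidate, compare |candidate − station| to the reported distance:
Location A: residuals ST_04 9.2, ST_05 77.0, ST_06 15.0 → max 77.0 km
Location B: residuals ST_04 57.8, ST_05 114.8, ST_06 121.3 → max 121.3 km
Location C: residuals ST_04 0.0, ST_05 0.0, ST_06 0.0 → max 0.0 km
Only Location C has all residuals ≈ 0.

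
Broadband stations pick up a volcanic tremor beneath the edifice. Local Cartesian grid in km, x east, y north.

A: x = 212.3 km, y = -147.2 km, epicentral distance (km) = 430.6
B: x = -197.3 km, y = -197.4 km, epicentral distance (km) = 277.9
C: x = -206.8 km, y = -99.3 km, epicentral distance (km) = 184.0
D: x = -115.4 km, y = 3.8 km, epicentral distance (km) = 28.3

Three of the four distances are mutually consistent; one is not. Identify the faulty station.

D

Solve using three stations at a time. Using A, B, C (subtract circle equations pairwise → linear system) gives (x, y) ≈ (-155.2, 77.3).
Distances from that point to each station vs reported:
  A: calculated 430.6 vs reported 430.6 → residual 0.0 km
  B: calculated 277.9 vs reported 277.9 → residual 0.0 km
  C: calculated 184.0 vs reported 184.0 → residual 0.0 km
  D: calculated 83.5 vs reported 28.3 → residual 55.2 km
A, B, C are mutually consistent (residuals ≈ 0); D is off by 55.2 km.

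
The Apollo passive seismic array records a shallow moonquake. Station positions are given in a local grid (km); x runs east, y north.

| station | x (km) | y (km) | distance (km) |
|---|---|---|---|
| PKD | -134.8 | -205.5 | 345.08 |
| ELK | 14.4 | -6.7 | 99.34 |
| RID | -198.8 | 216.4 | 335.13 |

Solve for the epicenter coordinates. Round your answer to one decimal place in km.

Circle about each station: (x + 134.8)² + (y + 205.5)² = 345.08²; (x − 14.4)² + (y + 6.7)² = 99.34²; (x + 198.8)² + (y − 216.4)² = 335.13².
Subtracting the PKD equation from the ELK and RID equations removes the quadratic terms:
298.4 x + 397.6 y = 49062.73
-128.0 x + 843.8 y = 32717.20
Solving the 2×2 system: x ≈ 93.8, y ≈ 53.0 km.

93.8 km east, 53.0 km north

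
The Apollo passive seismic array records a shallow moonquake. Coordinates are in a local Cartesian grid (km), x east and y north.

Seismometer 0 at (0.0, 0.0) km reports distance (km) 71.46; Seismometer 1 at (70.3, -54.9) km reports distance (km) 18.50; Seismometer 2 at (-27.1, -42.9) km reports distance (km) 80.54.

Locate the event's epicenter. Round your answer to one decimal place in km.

Circle about each station: x² + y² = 71.46²; (x − 70.3)² + (y + 54.9)² = 18.50²; (x + 27.1)² + (y + 42.9)² = 80.54².
Subtracting the Seismometer 0 equation from the Seismometer 1 and Seismometer 2 equations removes the quadratic terms:
140.6 x − 109.8 y = 12720.38
-54.2 x − 85.8 y = 1194.66
Solving the 2×2 system: x ≈ 53.3, y ≈ -47.6 km.

x ≈ 53.3 km, y ≈ -47.6 km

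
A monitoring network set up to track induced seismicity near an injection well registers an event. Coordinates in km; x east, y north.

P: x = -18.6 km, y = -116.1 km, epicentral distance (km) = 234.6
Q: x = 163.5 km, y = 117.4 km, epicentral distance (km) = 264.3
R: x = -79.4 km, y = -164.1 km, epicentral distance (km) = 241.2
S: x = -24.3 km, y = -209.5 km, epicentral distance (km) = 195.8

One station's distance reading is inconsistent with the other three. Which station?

Solve using three stations at a time. Using Q, R, S (subtract circle equations pairwise → linear system) gives (x, y) ≈ (161.1, -146.8).
Distances from that point to each station vs reported:
  P: calculated 182.3 vs reported 234.6 → residual 52.3 km
  Q: calculated 264.2 vs reported 264.3 → residual 0.1 km
  R: calculated 241.1 vs reported 241.2 → residual 0.1 km
  S: calculated 195.7 vs reported 195.8 → residual 0.1 km
Q, R, S are mutually consistent (residuals ≈ 0); P is off by 52.3 km.

P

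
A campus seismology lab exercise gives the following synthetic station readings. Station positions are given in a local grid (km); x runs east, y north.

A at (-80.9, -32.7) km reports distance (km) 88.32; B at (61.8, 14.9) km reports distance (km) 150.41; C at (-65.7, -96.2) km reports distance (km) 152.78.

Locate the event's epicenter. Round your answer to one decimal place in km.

-83.0 km east, 55.6 km north

Circle about each station: (x + 80.9)² + (y + 32.7)² = 88.32²; (x − 61.8)² + (y − 14.9)² = 150.41²; (x + 65.7)² + (y + 96.2)² = 152.78².
Subtracting pairs of circle equations eliminates x²+y² and gives linear equations (the radical axes):
285.4 x + 95.2 y = -18395.60
30.4 x − 127.0 y = -9584.48
Solving the 2×2 system: x ≈ -83.0, y ≈ 55.6 km.
Check against A (with the unrounded x, y): √((x + 80.9)²+(y + 32.7)²) = 88.33 ≈ 88.32 km. ✓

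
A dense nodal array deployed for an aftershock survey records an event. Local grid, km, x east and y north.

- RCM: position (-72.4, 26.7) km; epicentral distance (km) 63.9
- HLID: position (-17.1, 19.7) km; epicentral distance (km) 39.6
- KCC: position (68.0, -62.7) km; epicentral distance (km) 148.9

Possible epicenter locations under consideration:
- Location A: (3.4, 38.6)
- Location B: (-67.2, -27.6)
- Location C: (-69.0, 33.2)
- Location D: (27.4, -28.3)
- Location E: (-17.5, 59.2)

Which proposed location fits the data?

For each candidate, compare |candidate − station| to the reported distance:
Location A: residuals RCM 12.8, HLID 11.7, KCC 28.8 → max 28.8 km
Location B: residuals RCM 9.4, HLID 29.3, KCC 9.2 → max 29.3 km
Location C: residuals RCM 56.6, HLID 14.0, KCC 18.3 → max 56.6 km
Location D: residuals RCM 50.1, HLID 25.9, KCC 95.7 → max 95.7 km
Location E: residuals RCM 0.1, HLID 0.1, KCC 0.0 → max 0.1 km
Only Location E has all residuals ≈ 0.

Location E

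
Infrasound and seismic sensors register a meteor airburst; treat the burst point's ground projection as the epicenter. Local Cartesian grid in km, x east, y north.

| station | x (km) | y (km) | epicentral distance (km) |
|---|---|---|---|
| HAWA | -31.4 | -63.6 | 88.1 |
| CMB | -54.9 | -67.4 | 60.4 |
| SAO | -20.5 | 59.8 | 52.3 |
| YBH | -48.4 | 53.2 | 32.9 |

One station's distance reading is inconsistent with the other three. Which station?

CMB

Solve using three stations at a time. Using HAWA, SAO, YBH (subtract circle equations pairwise → linear system) gives (x, y) ≈ (-55.7, 21.1).
Distances from that point to each station vs reported:
  HAWA: calculated 88.1 vs reported 88.1 → residual 0.0 km
  CMB: calculated 88.5 vs reported 60.4 → residual 28.1 km
  SAO: calculated 52.3 vs reported 52.3 → residual 0.0 km
  YBH: calculated 32.9 vs reported 32.9 → residual 0.0 km
HAWA, SAO, YBH are mutually consistent (residuals ≈ 0); CMB is off by 28.1 km.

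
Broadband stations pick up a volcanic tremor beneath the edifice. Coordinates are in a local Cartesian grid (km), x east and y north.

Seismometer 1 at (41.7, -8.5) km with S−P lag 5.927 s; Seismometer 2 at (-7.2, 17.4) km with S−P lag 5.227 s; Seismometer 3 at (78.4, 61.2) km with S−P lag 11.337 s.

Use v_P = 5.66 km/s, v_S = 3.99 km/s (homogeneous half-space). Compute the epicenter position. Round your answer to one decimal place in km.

(-26.5, -50.6)

Distance from S−P lag: d = Δt · v_P v_S / (v_P − v_S) = Δt · (5.66·3.99)/(5.66−3.99) ≈ 13.5230·Δt.
So d_Seismometer 1 = 80.15, d_Seismometer 2 = 70.68, d_Seismometer 3 = 153.31 km.
Circle about each station: (x − 41.7)² + (y + 8.5)² = 80.15²; (x + 7.2)² + (y − 17.4)² = 70.68²; (x − 78.4)² + (y − 61.2)² = 153.31².
Subtracting the Seismometer 1 equation from the Seismometer 2 and Seismometer 3 equations removes the quadratic terms:
-97.8 x + 51.8 y = -28.18
73.4 x + 139.4 y = -8999.07
Solving the 2×2 system: x ≈ -26.5, y ≈ -50.6 km.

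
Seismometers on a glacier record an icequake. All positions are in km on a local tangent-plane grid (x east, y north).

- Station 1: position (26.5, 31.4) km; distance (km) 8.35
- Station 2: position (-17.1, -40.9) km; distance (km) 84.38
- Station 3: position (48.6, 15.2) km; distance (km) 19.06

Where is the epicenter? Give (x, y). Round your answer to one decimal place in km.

Circle about each station: (x − 26.5)² + (y − 31.4)² = 8.35²; (x + 17.1)² + (y + 40.9)² = 84.38²; (x − 48.6)² + (y − 15.2)² = 19.06².
Subtracting the Station 1 equation from the Station 2 and Station 3 equations removes the quadratic terms:
-87.2 x − 144.6 y = -6773.25
44.2 x − 32.4 y = 611.23
Solving the 2×2 system: x ≈ 33.4, y ≈ 26.7 km.

x ≈ 33.4 km, y ≈ 26.7 km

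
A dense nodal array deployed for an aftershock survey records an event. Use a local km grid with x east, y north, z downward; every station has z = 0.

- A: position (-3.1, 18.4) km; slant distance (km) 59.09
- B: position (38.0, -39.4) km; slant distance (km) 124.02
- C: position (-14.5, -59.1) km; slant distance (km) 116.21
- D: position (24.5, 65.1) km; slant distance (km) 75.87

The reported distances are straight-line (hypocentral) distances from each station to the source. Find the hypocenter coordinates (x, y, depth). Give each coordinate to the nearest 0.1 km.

x ≈ -43.1 km, y ≈ 49.3 km, depth ≈ 30.6 km

Each station gives a sphere (x−x_i)² + (y−y_i)² + z² = d_i² (stations at z=0).
Subtracting the A sphere from B and C: z² cancels, leaving linear equations in x and y:
82.2 x − 115.6 y = -9241.14
-22.8 x − 155.0 y = -6658.25
Solving: x ≈ -43.097, y ≈ 49.296 km (keep extra digits for the depth step; rounded: -43.1, 49.3).
Then from the A sphere: z² = 59.09² − (x + 3.1)² − (y − 18.4)² with x = -43.097, y = 49.296, so z ≈ 30.615 ≈ 30.6 km.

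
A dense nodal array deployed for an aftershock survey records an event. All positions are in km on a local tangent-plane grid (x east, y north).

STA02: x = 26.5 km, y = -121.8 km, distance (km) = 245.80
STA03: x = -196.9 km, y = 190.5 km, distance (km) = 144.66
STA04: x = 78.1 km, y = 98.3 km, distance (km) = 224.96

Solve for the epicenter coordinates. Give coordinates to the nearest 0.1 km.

Circle about each station: (x − 26.5)² + (y + 121.8)² = 245.80²; (x + 196.9)² + (y − 190.5)² = 144.66²; (x − 78.1)² + (y − 98.3)² = 224.96².
Subtracting the STA02 equation from the STA03 and STA04 equations removes the quadratic terms:
-446.8 x + 624.6 y = 99013.49
103.2 x + 440.2 y = 10035.65
Solving the 2×2 system: x ≈ -142.9, y ≈ 56.3 km.
Check against STA02 (with the unrounded x, y): √((x − 26.5)²+(y + 121.8)²) = 245.80 ≈ 245.80 km. ✓

x ≈ -142.9 km, y ≈ 56.3 km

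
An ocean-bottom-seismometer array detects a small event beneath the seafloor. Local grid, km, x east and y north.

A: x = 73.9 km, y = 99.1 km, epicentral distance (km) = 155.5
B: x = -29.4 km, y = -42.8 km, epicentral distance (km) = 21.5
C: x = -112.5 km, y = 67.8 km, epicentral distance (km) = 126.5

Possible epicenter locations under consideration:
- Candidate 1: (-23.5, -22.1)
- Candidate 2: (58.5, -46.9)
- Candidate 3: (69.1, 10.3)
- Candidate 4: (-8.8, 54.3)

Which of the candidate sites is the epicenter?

For each candidate, compare |candidate − station| to the reported distance:
Candidate 1: residuals A 0.0, B 0.0, C 0.0 → max 0.0 km
Candidate 2: residuals A 8.7, B 66.5, C 79.4 → max 79.4 km
Candidate 3: residuals A 66.6, B 90.4, C 64.0 → max 90.4 km
Candidate 4: residuals A 61.4, B 77.8, C 21.9 → max 77.8 km
Only Candidate 1 has all residuals ≈ 0.

Candidate 1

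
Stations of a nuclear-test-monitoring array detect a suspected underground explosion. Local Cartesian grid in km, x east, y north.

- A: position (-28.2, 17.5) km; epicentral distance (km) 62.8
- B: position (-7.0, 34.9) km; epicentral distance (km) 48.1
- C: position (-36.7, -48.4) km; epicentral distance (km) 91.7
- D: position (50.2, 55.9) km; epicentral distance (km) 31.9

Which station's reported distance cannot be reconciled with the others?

D

Solve using three stations at a time. Using A, B, C (subtract circle equations pairwise → linear system) gives (x, y) ≈ (34.3, 9.8).
Distances from that point to each station vs reported:
  A: calculated 63.0 vs reported 62.8 → residual 0.2 km
  B: calculated 48.3 vs reported 48.1 → residual 0.2 km
  C: calculated 91.8 vs reported 91.7 → residual 0.1 km
  D: calculated 48.7 vs reported 31.9 → residual 16.8 km
A, B, C are mutually consistent (residuals ≈ 0); D is off by 16.8 km.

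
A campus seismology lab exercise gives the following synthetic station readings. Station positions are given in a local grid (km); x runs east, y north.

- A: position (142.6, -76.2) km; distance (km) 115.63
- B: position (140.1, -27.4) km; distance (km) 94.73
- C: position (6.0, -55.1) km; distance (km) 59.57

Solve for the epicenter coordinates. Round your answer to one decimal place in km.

(46.7, -11.6)

Circle about each station: (x − 142.6)² + (y + 76.2)² = 115.63²; (x − 140.1)² + (y + 27.4)² = 94.73²; (x − 6.0)² + (y + 55.1)² = 59.57².
Subtracting the A equation from the B and C equations removes the quadratic terms:
-5.0 x + 97.6 y = -1365.91
-273.2 x + 42.2 y = -13247.48
Solving the 2×2 system: x ≈ 46.7, y ≈ -11.6 km.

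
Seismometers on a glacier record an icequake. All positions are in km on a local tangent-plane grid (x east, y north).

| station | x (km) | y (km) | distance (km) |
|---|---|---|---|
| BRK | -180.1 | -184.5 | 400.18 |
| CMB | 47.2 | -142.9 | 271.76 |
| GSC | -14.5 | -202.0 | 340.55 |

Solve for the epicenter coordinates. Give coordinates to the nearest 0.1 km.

x ≈ 70.0 km, y ≈ 127.9 km

Circle about each station: (x + 180.1)² + (y + 184.5)² = 400.18²; (x − 47.2)² + (y + 142.9)² = 271.76²; (x + 14.5)² + (y + 202.0)² = 340.55².
Subtracting the BRK equation from the CMB and GSC equations removes the quadratic terms:
454.6 x + 83.2 y = 42462.52
331.2 x − 35.0 y = 18707.72
Solving the 2×2 system: x ≈ 70.0, y ≈ 127.9 km.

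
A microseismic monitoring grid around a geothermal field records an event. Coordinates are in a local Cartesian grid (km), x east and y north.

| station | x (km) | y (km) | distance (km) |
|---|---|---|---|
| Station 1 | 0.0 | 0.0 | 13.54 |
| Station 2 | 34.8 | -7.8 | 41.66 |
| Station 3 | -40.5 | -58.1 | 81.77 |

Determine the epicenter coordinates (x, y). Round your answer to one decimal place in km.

x ≈ -1.0 km, y ≈ 13.5 km

Circle about each station: x² + y² = 13.54²; (x − 34.8)² + (y + 7.8)² = 41.66²; (x + 40.5)² + (y + 58.1)² = 81.77².
Subtracting the Station 1 equation from the Station 2 and Station 3 equations removes the quadratic terms:
69.6 x − 15.6 y = -280.34
-81.0 x − 116.2 y = -1487.14
Solving the 2×2 system: x ≈ -1.0, y ≈ 13.5 km.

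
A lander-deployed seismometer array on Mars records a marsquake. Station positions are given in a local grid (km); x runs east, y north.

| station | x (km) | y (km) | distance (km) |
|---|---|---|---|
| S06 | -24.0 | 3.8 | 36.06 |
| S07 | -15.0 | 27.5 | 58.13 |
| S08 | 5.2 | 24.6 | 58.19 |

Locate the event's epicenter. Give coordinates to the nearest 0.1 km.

Circle about each station: (x + 24.0)² + (y − 3.8)² = 36.06²; (x + 15.0)² + (y − 27.5)² = 58.13²; (x − 5.2)² + (y − 24.6)² = 58.19².
Subtracting the S06 equation from the S07 and S08 equations removes the quadratic terms:
18.0 x + 47.4 y = -1687.96
58.4 x + 41.6 y = -2043.99
Solving the 2×2 system: x ≈ -13.2, y ≈ -30.6 km.
Check against S06 (with the unrounded x, y): √((x + 24.0)²+(y − 3.8)²) = 36.05 ≈ 36.06 km. ✓

(-13.2, -30.6)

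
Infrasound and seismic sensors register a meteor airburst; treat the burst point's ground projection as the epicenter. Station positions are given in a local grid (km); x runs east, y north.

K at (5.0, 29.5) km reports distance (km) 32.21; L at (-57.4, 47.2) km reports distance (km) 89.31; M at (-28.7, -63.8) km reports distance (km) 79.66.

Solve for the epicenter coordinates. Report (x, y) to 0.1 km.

x ≈ 18.6 km, y ≈ 0.3 km

Circle about each station: (x − 5.0)² + (y − 29.5)² = 32.21²; (x + 57.4)² + (y − 47.2)² = 89.31²; (x + 28.7)² + (y + 63.8)² = 79.66².
Subtracting pairs of circle equations eliminates x²+y² and gives linear equations (the radical axes):
-124.8 x + 35.4 y = -2311.44
-67.4 x − 186.6 y = -1309.35
Solving the 2×2 system: x ≈ 18.6, y ≈ 0.3 km.
Check against K (with the unrounded x, y): √((x − 5.0)²+(y − 29.5)²) = 32.22 ≈ 32.21 km. ✓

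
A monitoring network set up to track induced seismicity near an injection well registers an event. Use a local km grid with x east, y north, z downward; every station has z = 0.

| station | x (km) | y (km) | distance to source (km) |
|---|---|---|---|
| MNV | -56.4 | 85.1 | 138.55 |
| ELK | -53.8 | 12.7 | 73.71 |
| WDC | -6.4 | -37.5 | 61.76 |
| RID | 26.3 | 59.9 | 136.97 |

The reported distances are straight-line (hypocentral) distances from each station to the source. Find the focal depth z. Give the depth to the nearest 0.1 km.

z ≈ 44.4 km

Each station gives a sphere (x−x_i)² + (y−y_i)² + z² = d_i² (stations at z=0).
Subtracting the MNV sphere from ELK and WDC: z² cancels, leaving linear equations in x and y:
5.2 x − 144.8 y = 6395.70
100.0 x − 245.2 y = 6406.04
Solving: x ≈ -48.514, y ≈ -45.911 km (keep extra digits for the depth step; rounded: -48.5, -45.9).
Then from the MNV sphere: z² = 138.55² − (x + 56.4)² − (y − 85.1)² with x = -48.514, y = -45.911, so z ≈ 44.385 ≈ 44.4 km.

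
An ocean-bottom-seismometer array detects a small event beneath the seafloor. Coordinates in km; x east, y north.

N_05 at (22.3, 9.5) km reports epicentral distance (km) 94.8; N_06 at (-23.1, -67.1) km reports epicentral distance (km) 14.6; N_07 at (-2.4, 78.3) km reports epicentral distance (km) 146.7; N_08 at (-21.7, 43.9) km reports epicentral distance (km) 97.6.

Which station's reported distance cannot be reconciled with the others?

N_08

Solve using three stations at a time. Using N_05, N_06, N_07 (subtract circle equations pairwise → linear system) gives (x, y) ≈ (-37.4, -64.2).
Distances from that point to each station vs reported:
  N_05: calculated 94.8 vs reported 94.8 → residual 0.0 km
  N_06: calculated 14.5 vs reported 14.6 → residual 0.1 km
  N_07: calculated 146.7 vs reported 146.7 → residual 0.0 km
  N_08: calculated 109.2 vs reported 97.6 → residual 11.6 km
N_05, N_06, N_07 are mutually consistent (residuals ≈ 0); N_08 is off by 11.6 km.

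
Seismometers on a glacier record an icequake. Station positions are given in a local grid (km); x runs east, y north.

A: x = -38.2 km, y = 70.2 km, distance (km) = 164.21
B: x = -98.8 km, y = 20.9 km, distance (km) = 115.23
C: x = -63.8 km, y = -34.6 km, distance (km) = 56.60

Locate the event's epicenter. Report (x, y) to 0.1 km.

-70.5 km east, -90.8 km north

Circle about each station: (x + 38.2)² + (y − 70.2)² = 164.21²; (x + 98.8)² + (y − 20.9)² = 115.23²; (x + 63.8)² + (y + 34.6)² = 56.60².
Subtracting pairs of circle equations eliminates x²+y² and gives linear equations (the radical axes):
-121.2 x − 98.6 y = 17497.94
-51.2 x − 209.6 y = 22641.68
Solving the 2×2 system: x ≈ -70.5, y ≈ -90.8 km.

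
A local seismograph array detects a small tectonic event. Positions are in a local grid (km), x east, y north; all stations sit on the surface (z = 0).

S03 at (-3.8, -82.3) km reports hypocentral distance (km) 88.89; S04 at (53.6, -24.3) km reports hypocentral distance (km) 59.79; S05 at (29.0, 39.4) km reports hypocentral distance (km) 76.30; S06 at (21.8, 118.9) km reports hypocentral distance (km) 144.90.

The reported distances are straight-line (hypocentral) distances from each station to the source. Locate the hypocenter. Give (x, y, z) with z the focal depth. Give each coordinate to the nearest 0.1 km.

Each station gives a sphere (x−x_i)² + (y−y_i)² + z² = d_i² (stations at z=0).
Subtracting the S03 sphere from S04 and S05: z² cancels, leaving linear equations in x and y:
114.8 x + 116.0 y = 1002.31
65.6 x + 243.4 y = -2314.63
Solving: x ≈ 25.204, y ≈ -16.302 km (keep extra digits for the depth step; rounded: 25.2, -16.3).
Then from the S03 sphere: z² = 88.89² − (x + 3.8)² − (y + 82.3)² with x = 25.204, y = -16.302, so z ≈ 52.004 ≈ 52.0 km.
Check against S06 (with the unrounded solution): distance 144.90 ≈ 144.90 km. ✓

x ≈ 25.2 km, y ≈ -16.3 km, depth ≈ 52.0 km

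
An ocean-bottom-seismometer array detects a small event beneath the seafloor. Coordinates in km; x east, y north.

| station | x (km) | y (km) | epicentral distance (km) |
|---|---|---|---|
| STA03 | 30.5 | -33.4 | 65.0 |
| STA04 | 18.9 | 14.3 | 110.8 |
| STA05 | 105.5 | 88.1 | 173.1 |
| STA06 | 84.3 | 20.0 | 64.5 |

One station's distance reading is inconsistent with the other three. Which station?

STA06

Solve using three stations at a time. Using STA03, STA04, STA05 (subtract circle equations pairwise → linear system) gives (x, y) ≈ (73.6, -82.0).
Distances from that point to each station vs reported:
  STA03: calculated 65.0 vs reported 65.0 → residual 0.0 km
  STA04: calculated 110.8 vs reported 110.8 → residual 0.0 km
  STA05: calculated 173.1 vs reported 173.1 → residual 0.0 km
  STA06: calculated 102.6 vs reported 64.5 → residual 38.1 km
STA03, STA04, STA05 are mutually consistent (residuals ≈ 0); STA06 is off by 38.1 km.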